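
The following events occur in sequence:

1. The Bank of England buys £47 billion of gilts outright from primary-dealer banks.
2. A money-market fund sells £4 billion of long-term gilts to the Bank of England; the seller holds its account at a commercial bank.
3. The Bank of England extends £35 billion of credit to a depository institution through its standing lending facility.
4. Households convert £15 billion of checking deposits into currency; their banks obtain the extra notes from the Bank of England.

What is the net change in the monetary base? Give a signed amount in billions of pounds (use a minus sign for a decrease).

Bank of England balance sheet:
  Assets:      Securities +£51B, Loans to banks +£35B
  Liabilities: Bank reserves +£71B, Currency in circulation +£15B
Monetary base = currency + reserves: +£15B + (+£71B) = +£86 billion.

+£86 billion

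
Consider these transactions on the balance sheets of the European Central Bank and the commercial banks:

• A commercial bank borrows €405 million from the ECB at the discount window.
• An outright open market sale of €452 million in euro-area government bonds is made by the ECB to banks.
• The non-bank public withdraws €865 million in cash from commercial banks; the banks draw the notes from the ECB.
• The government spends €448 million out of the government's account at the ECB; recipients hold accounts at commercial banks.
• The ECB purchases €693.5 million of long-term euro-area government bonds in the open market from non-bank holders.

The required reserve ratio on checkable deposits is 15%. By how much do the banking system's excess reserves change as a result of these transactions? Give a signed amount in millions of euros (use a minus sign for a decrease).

Discount-window loan €405 million: reserves +€405M, deposits 0.
OMO sale (to banks) €452 million: reserves −€452M, deposits 0.
Currency withdrawal €865 million: reserves −€865M, deposits −€865M.
Government spending €448 million: reserves +€448M, deposits +€448M.
Asset purchase (from non-banks) €693.5 million: reserves +€693.5M, deposits +€693.5M.
Totals: Δreserves = +€229.5M, Δdeposits = +€276.5M.
Δrequired reserves = 15% × +€276.5M = +€41.475M.
Δexcess reserves = Δreserves − Δrequired = +€229.5M − (+€41.475M) = +€188.025 million.

+€188.025 million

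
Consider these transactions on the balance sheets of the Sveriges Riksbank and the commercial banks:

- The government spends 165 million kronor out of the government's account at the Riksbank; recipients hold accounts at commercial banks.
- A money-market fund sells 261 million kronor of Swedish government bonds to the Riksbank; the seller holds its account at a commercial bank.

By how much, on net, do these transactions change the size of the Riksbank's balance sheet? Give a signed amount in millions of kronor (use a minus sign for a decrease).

Government spending 165 million kronor: only the composition of liabilities changes → 0.
Asset purchase (from non-banks) 261 million kronor: a Riksbank asset is acquired → +261M.
Net: 0 + 261 = +261 million.

+261 million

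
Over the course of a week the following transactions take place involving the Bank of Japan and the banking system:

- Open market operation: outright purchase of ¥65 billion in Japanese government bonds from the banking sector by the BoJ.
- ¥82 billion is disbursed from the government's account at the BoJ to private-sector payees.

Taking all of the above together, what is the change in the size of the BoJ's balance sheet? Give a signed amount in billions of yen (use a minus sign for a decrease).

+¥65 billion

OMO purchase (from banks) ¥65 billion: a BoJ asset is acquired → +¥65B.
Government spending ¥82 billion: only the composition of liabilities changes → 0.
Net: 65 + 0 = +¥65 billion.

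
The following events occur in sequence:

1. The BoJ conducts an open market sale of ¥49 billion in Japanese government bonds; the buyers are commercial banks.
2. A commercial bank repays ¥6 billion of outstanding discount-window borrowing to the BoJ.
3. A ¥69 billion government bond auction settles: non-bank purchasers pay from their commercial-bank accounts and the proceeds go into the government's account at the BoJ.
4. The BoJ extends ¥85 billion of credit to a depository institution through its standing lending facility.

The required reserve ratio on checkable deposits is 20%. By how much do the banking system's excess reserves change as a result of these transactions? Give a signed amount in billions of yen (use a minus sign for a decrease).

-¥25.2 billion

OMO sale (to banks) ¥49 billion: reserves −¥49B, deposits 0.
Discount-window repayment ¥6 billion: reserves −¥6B, deposits 0.
Government account inflow ¥69 billion: reserves −¥69B, deposits −¥69B.
Discount-window loan ¥85 billion: reserves +¥85B, deposits 0.
Totals: Δreserves = −¥39B, Δdeposits = −¥69B.
Δrequired reserves = 20% × −¥69B = −¥13.8B.
Δexcess reserves = Δreserves − Δrequired = −¥39B − (−¥13.8B) = -¥25.2 billion.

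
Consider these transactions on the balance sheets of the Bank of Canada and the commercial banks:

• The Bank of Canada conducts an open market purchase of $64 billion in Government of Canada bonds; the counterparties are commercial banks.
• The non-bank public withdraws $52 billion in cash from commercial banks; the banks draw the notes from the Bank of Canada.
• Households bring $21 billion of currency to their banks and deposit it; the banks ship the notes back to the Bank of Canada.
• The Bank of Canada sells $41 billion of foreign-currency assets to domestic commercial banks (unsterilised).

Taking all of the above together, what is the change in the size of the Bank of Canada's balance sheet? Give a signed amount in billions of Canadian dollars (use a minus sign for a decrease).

Bank of Canada balance sheet:
  Assets:      Securities +$64B, Foreign assets −$41B
  Liabilities: Bank reserves −$8B, Currency in circulation +$31B
Commercial banking system:
  Assets:      Reserves at CB −$8B, Securities −$64B, Foreign assets +$41B
  Liabilities: Checkable deposits −$31B
Change in total Bank of Canada assets = +$23 billion.

+$23 billion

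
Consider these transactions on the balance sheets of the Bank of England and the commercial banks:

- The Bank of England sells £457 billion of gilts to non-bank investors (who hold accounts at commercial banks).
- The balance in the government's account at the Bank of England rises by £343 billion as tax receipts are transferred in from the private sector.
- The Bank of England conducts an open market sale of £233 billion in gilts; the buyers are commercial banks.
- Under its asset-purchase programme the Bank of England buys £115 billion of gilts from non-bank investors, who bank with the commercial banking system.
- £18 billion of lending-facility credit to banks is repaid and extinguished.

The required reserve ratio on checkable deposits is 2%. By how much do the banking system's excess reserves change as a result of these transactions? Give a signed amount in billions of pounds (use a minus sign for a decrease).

Asset sale (to non-banks) £457 billion: reserves −£457B, deposits −£457B.
Government account inflow £343 billion: reserves −£343B, deposits −£343B.
OMO sale (to banks) £233 billion: reserves −£233B, deposits 0.
Asset purchase (from non-banks) £115 billion: reserves +£115B, deposits +£115B.
Discount-window repayment £18 billion: reserves −£18B, deposits 0.
Totals: Δreserves = −£936B, Δdeposits = −£685B.
Δrequired reserves = 2% × −£685B = −£13.7B.
Δexcess reserves = Δreserves − Δrequired = −£936B − (−£13.7B) = -£922.3 billion.

-£922.3 billion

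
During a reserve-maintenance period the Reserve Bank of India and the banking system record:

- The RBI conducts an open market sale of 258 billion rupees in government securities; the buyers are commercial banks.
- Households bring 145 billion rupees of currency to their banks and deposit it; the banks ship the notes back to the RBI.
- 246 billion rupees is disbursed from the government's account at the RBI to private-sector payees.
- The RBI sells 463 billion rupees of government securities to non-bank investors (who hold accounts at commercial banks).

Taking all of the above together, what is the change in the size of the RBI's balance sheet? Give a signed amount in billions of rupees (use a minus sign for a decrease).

-721 billion

RBI balance sheet:
  Assets:      Securities −721B
  Liabilities: Bank reserves −330B, Currency in circulation −145B, Government deposits −246B
Commercial banking system:
  Assets:      Reserves at CB −330B, Securities +258B
  Liabilities: Checkable deposits −72B
Change in total RBI assets = -721 billion.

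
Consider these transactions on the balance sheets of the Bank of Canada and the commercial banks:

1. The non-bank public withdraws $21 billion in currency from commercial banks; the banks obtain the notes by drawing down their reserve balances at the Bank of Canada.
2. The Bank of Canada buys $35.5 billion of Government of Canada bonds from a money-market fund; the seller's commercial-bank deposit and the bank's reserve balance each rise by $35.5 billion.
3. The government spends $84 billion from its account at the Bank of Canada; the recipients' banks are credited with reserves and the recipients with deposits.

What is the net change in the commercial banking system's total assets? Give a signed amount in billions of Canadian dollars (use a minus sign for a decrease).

+$98.5 billion

Currency withdrawal $21 billion: bank balance sheets shrink → −$21B.
Asset purchase (from non-banks) $35.5 billion: bank balance sheets expand → +$35.5B.
Government spending $84 billion: bank balance sheets expand → +$84B.
Net: −21 + 35.5 + 84 = +$98.5 billion.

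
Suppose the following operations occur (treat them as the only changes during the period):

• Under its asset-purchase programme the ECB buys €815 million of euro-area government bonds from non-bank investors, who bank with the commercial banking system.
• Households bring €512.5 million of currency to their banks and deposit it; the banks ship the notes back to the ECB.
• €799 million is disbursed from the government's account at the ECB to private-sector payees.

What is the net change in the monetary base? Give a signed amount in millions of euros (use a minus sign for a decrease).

Asset purchase (from non-banks) €815 million: ECB balance sheet expands → +€815M.
Currency deposit €512.5 million: just a shift between currency and reserves — both are base money → 0.
Government spending €799 million: a non-base liability converts back to reserves → +€799M.
Net: 815 + 0 + 799 = +€1614 million.

+€1614 million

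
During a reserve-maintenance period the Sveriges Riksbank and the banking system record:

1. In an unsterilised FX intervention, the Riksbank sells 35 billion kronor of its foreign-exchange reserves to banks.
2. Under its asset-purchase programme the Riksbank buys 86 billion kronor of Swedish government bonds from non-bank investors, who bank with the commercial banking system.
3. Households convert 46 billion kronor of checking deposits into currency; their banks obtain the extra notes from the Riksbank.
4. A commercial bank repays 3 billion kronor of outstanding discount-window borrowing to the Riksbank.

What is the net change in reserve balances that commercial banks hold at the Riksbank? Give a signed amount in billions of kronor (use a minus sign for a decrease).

+2 billion

FX sale 35 billion kronor: the buying banks pay out of their reserve balances → −35B.
Asset purchase (from non-banks) 86 billion kronor: the Riksbank pays by crediting reserve accounts → +86B.
Currency withdrawal 46 billion kronor: banks swap reserves for currency → −46B.
Discount-window repayment 3 billion kronor: repayment is debited from reserves → −3B.
Net: −35 + 86 − 46 − 3 = +2 billion.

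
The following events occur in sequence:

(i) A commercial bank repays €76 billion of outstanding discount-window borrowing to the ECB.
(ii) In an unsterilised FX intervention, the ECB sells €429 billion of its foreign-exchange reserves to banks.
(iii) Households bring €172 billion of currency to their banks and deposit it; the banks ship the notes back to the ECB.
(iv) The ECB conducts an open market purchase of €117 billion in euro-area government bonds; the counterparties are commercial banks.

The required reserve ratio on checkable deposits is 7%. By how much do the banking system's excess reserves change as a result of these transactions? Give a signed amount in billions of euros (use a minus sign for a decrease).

-€228.04 billion

Discount-window repayment €76 billion: reserves −€76B, deposits 0.
FX sale €429 billion: reserves −€429B, deposits 0.
Currency deposit €172 billion: reserves +€172B, deposits +€172B.
OMO purchase (from banks) €117 billion: reserves +€117B, deposits 0.
Totals: Δreserves = −€216B, Δdeposits = +€172B.
Δrequired reserves = 7% × +€172B = +€12.04B.
Δexcess reserves = Δreserves − Δrequired = −€216B − (+€12.04B) = -€228.04 billion.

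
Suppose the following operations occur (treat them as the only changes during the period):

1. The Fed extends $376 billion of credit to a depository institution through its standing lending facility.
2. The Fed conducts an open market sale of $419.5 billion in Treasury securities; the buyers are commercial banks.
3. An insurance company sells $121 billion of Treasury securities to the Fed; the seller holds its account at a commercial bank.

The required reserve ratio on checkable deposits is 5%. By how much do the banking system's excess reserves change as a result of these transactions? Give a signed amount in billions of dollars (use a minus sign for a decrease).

+$71.45 billion

Discount-window loan $376 billion: reserves +$376B, deposits 0.
OMO sale (to banks) $419.5 billion: reserves −$419.5B, deposits 0.
Asset purchase (from non-banks) $121 billion: reserves +$121B, deposits +$121B.
Totals: Δreserves = +$77.5B, Δdeposits = +$121B.
Δrequired reserves = 5% × +$121B = +$6.05B.
Δexcess reserves = Δreserves − Δrequired = +$77.5B − (+$6.05B) = +$71.45 billion.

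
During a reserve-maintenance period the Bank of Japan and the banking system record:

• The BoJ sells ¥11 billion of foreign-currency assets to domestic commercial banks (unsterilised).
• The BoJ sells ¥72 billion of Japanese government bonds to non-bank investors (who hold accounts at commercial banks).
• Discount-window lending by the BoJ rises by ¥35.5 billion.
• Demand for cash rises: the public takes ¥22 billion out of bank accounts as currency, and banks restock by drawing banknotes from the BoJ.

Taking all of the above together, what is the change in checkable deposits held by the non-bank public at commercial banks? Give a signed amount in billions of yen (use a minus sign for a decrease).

-¥94 billion

FX sale ¥11 billion: the counterparty is a bank, so public deposits are unchanged → 0.
Asset sale (to non-banks) ¥72 billion: non-bank counterparties' bank balances fall → −¥72B.
Discount-window loan ¥35.5 billion: the counterparty is a bank, so public deposits are unchanged → 0.
Currency withdrawal ¥22 billion: non-bank counterparties' bank balances fall → −¥22B.
Net: 0 − 72 + 0 − 22 = -¥94 billion.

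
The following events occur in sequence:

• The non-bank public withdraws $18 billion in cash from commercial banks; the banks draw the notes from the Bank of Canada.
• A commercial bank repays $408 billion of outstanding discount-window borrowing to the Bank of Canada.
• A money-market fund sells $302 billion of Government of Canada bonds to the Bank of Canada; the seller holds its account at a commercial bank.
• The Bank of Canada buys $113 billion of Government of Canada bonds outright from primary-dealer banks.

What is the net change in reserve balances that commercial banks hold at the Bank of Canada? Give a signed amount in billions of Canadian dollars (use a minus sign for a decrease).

-$11 billion

Currency withdrawal $18 billion: banks swap reserves for currency → −$18B.
Discount-window repayment $408 billion: repayment is debited from reserves → −$408B.
Asset purchase (from non-banks) $302 billion: the Bank of Canada pays by crediting reserve accounts → +$302B.
OMO purchase (from banks) $113 billion: the Bank of Canada pays by crediting reserve accounts → +$113B.
Net: −18 − 408 + 302 + 113 = -$11 billion.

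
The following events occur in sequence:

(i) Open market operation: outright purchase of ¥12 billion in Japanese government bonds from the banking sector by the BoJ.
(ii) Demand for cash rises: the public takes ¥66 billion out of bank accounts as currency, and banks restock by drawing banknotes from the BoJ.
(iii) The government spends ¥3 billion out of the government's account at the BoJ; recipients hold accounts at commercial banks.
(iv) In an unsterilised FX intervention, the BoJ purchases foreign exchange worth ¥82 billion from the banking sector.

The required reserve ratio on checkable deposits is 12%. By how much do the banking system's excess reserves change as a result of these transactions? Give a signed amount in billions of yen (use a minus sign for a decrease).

+¥38.56 billion

OMO purchase (from banks) ¥12 billion: reserves +¥12B, deposits 0.
Currency withdrawal ¥66 billion: reserves −¥66B, deposits −¥66B.
Government spending ¥3 billion: reserves +¥3B, deposits +¥3B.
FX purchase ¥82 billion: reserves +¥82B, deposits 0.
Totals: Δreserves = +¥31B, Δdeposits = −¥63B.
Δrequired reserves = 12% × −¥63B = −¥7.56B.
Δexcess reserves = Δreserves − Δrequired = +¥31B − (−¥7.56B) = +¥38.56 billion.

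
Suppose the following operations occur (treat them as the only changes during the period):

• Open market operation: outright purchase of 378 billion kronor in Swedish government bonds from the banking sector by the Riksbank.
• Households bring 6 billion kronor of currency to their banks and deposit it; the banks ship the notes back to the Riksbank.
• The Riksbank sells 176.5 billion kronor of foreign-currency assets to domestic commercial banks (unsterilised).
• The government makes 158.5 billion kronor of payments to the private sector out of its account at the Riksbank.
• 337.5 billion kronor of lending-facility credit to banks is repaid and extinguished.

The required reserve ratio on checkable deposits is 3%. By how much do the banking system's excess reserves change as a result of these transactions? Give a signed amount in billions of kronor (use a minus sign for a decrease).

+23.565 billion

OMO purchase (from banks) 378 billion kronor: reserves +378B, deposits 0.
Currency deposit 6 billion kronor: reserves +6B, deposits +6B.
FX sale 176.5 billion kronor: reserves −176.5B, deposits 0.
Government spending 158.5 billion kronor: reserves +158.5B, deposits +158.5B.
Discount-window repayment 337.5 billion kronor: reserves −337.5B, deposits 0.
Totals: Δreserves = +28.5B, Δdeposits = +164.5B.
Δrequired reserves = 3% × +164.5B = +4.935B.
Δexcess reserves = Δreserves − Δrequired = +28.5B − (+4.935B) = +23.565 billion.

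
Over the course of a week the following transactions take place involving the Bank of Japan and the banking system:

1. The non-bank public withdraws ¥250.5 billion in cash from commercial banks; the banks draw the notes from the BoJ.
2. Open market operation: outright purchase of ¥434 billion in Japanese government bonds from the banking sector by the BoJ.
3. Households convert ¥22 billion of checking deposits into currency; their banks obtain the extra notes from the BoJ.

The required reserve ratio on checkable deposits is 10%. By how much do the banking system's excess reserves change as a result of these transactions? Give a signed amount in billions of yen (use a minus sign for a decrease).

Currency withdrawal ¥250.5 billion: reserves −¥250.5B, deposits −¥250.5B.
OMO purchase (from banks) ¥434 billion: reserves +¥434B, deposits 0.
Currency withdrawal ¥22 billion: reserves −¥22B, deposits −¥22B.
Totals: Δreserves = +¥161.5B, Δdeposits = −¥272.5B.
Δrequired reserves = 10% × −¥272.5B = −¥27.25B.
Δexcess reserves = Δreserves − Δrequired = +¥161.5B − (−¥27.25B) = +¥188.75 billion.

+¥188.75 billion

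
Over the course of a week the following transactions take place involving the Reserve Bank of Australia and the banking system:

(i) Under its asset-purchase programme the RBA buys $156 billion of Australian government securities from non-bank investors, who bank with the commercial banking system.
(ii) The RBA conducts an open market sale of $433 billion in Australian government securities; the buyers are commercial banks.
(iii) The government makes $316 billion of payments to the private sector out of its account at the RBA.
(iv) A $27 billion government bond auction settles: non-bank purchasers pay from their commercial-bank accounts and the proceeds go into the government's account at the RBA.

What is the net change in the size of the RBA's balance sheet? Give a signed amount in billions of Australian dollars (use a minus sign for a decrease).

-$277 billion

Asset purchase (from non-banks) $156 billion: an RBA asset is acquired → +$156B.
OMO sale (to banks) $433 billion: an RBA asset is shed → −$433B.
Government spending $316 billion: only the composition of liabilities changes → 0.
Government account inflow $27 billion: only the composition of liabilities changes → 0.
Net: 156 − 433 + 0 + 0 = -$277 billion.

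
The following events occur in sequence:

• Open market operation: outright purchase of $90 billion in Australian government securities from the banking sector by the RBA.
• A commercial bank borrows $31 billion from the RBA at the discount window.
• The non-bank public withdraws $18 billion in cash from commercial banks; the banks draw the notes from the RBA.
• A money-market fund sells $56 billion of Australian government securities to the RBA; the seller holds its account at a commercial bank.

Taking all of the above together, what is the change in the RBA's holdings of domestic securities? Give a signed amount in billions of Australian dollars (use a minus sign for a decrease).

+$146 billion

RBA balance sheet:
  Assets:      Securities +$146B, Loans to banks +$31B
  Liabilities: Bank reserves +$159B, Currency in circulation +$18B
So the change in the RBA's holdings of domestic securities is +$146 billion.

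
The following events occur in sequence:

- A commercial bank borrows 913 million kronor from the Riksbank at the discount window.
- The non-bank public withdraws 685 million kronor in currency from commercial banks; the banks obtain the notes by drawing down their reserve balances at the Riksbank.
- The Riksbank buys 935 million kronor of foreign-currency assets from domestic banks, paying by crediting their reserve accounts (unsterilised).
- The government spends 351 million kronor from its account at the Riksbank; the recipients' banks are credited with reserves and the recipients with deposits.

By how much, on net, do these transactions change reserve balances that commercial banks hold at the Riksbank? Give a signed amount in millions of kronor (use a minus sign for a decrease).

+1514 million

Riksbank balance sheet:
  Assets:      Loans to banks +913M, Foreign assets +935M
  Liabilities: Bank reserves +1514M, Currency in circulation +685M, Government deposits −351M
So the change in reserve balances that commercial banks hold at the Riksbank is +1514 million.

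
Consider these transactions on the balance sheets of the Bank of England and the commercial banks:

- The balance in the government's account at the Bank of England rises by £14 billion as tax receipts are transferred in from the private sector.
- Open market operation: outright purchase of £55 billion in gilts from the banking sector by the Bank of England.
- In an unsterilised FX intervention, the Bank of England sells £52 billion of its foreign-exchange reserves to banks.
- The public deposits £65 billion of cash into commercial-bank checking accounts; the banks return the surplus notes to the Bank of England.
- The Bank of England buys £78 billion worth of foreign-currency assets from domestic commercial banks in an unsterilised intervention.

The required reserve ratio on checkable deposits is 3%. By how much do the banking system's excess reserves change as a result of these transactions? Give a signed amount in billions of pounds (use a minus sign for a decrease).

Government account inflow £14 billion: reserves −£14B, deposits −£14B.
OMO purchase (from banks) £55 billion: reserves +£55B, deposits 0.
FX sale £52 billion: reserves −£52B, deposits 0.
Currency deposit £65 billion: reserves +£65B, deposits +£65B.
FX purchase £78 billion: reserves +£78B, deposits 0.
Totals: Δreserves = +£132B, Δdeposits = +£51B.
Δrequired reserves = 3% × +£51B = +£1.53B.
Δexcess reserves = Δreserves − Δrequired = +£132B − (+£1.53B) = +£130.47 billion.

+£130.47 billion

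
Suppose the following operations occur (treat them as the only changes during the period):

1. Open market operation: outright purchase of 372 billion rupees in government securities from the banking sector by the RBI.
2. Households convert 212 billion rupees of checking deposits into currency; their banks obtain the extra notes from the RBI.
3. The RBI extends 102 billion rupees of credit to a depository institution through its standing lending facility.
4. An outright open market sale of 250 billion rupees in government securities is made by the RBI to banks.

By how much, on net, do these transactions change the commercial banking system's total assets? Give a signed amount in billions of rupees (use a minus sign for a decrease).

OMO purchase (from banks) 372 billion rupees: just an asset swap on bank balance sheets → 0.
Currency withdrawal 212 billion rupees: bank balance sheets shrink → −212B.
Discount-window loan 102 billion rupees: bank balance sheets expand → +102B.
OMO sale (to banks) 250 billion rupees: just an asset swap on bank balance sheets → 0.
Net: 0 − 212 + 102 + 0 = -110 billion.

-110 billion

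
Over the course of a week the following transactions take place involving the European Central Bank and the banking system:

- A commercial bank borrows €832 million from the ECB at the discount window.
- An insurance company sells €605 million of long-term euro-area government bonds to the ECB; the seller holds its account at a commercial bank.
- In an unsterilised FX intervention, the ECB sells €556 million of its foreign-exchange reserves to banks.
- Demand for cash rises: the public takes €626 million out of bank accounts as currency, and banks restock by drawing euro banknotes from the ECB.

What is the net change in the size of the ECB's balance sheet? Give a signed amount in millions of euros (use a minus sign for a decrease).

ECB balance sheet:
  Assets:      Securities +€605M, Loans to banks +€832M, Foreign assets −€556M
  Liabilities: Bank reserves +€255M, Currency in circulation +€626M
Change in total ECB assets = +€881 million.

+€881 million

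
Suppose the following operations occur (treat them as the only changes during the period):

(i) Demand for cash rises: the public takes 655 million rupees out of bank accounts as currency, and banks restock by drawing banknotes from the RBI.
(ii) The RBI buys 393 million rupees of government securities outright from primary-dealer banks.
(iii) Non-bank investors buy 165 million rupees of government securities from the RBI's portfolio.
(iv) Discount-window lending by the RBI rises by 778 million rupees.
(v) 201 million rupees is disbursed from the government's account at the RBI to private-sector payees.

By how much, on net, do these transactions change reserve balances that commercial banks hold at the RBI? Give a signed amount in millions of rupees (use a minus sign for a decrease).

Currency withdrawal 655 million rupees: banks swap reserves for currency → −655M.
OMO purchase (from banks) 393 million rupees: the RBI pays by crediting reserve accounts → +393M.
Asset sale (to non-banks) 165 million rupees: the non-bank buyers' banks settle from reserves → −165M.
Discount-window loan 778 million rupees: the loan is credited to the bank's reserve account → +778M.
Government spending 201 million rupees: government payments flow into bank reserve accounts → +201M.
Net: −655 + 393 − 165 + 778 + 201 = +552 million.

+552 million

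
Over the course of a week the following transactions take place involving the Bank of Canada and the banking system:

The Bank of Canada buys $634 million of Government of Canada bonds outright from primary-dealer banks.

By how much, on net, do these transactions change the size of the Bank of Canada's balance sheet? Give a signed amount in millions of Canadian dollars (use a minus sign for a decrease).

Bank of Canada balance sheet:
  Assets:      Securities +$634M
  Liabilities: Bank reserves +$634M
Commercial banking system:
  Assets:      Reserves at CB +$634M, Securities −$634M
  Liabilities: no change
Change in total Bank of Canada assets = +$634 million.

+$634 million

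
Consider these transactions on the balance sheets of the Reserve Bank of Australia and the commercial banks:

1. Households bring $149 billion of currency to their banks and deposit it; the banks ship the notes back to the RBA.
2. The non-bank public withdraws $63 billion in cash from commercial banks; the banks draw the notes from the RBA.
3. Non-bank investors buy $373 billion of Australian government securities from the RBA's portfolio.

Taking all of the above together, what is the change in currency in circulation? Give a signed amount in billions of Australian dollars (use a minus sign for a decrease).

-$86 billion

Currency deposit $149 billion: notes return to the central bank → −$149B.
Currency withdrawal $63 billion: notes leave the central bank → +$63B.
Asset sale (to non-banks) $373 billion: no currency enters or leaves circulation → 0.
Net: −149 + 63 + 0 = -$86 billion.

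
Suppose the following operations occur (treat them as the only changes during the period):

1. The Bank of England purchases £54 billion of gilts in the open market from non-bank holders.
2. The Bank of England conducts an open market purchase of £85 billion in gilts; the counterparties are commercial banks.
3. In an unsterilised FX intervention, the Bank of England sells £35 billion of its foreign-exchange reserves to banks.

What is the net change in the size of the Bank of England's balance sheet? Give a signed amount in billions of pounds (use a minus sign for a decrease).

+£104 billion

Asset purchase (from non-banks) £54 billion: a Bank of England asset is acquired → +£54B.
OMO purchase (from banks) £85 billion: a Bank of England asset is acquired → +£85B.
FX sale £35 billion: a Bank of England asset is shed → −£35B.
Net: 54 + 85 − 35 = +£104 billion.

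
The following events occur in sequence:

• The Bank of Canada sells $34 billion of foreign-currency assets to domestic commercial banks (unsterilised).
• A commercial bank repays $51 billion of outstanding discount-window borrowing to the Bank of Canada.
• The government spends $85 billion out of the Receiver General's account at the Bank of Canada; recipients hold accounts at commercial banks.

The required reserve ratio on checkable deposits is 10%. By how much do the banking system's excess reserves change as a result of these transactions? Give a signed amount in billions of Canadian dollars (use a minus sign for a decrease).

FX sale $34 billion: reserves −$34B, deposits 0.
Discount-window repayment $51 billion: reserves −$51B, deposits 0.
Government spending $85 billion: reserves +$85B, deposits +$85B.
Totals: Δreserves = 0, Δdeposits = +$85B.
Δrequired reserves = 10% × +$85B = +$8.5B.
Δexcess reserves = Δreserves − Δrequired = 0 − (+$8.5B) = -$8.5 billion.

-$8.5 billion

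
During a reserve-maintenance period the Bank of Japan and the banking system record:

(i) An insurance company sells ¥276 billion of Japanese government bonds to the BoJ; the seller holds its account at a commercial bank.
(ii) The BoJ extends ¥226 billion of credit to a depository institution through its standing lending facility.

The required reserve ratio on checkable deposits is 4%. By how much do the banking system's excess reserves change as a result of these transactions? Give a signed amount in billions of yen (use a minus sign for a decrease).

+¥490.96 billion

Asset purchase (from non-banks) ¥276 billion: reserves +¥276B, deposits +¥276B.
Discount-window loan ¥226 billion: reserves +¥226B, deposits 0.
Totals: Δreserves = +¥502B, Δdeposits = +¥276B.
Δrequired reserves = 4% × +¥276B = +¥11.04B.
Δexcess reserves = Δreserves − Δrequired = +¥502B − (+¥11.04B) = +¥490.96 billion.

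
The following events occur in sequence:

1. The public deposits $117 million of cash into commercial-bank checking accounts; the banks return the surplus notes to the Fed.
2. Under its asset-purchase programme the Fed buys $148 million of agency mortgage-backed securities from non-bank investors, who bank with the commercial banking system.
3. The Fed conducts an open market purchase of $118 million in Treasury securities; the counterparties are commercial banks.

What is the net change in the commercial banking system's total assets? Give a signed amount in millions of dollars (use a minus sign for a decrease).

+$265 million

Fed balance sheet:
  Assets:      Securities +$266M
  Liabilities: Bank reserves +$383M, Currency in circulation −$117M
Commercial banking system:
  Assets:      Reserves at CB +$383M, Securities −$118M
  Liabilities: Checkable deposits +$265M
Change in total bank assets = +$265 million.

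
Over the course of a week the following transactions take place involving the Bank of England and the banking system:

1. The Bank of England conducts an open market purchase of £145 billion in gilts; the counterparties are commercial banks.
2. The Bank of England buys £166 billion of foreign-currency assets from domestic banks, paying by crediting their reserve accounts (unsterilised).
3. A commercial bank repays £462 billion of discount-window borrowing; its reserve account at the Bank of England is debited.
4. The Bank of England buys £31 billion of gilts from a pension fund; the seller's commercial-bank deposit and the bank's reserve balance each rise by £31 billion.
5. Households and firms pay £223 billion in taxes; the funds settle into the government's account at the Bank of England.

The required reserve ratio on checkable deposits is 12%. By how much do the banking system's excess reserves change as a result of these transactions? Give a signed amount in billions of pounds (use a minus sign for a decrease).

-£319.96 billion

OMO purchase (from banks) £145 billion: reserves +£145B, deposits 0.
FX purchase £166 billion: reserves +£166B, deposits 0.
Discount-window repayment £462 billion: reserves −£462B, deposits 0.
Asset purchase (from non-banks) £31 billion: reserves +£31B, deposits +£31B.
Government account inflow £223 billion: reserves −£223B, deposits −£223B.
Totals: Δreserves = −£343B, Δdeposits = −£192B.
Δrequired reserves = 12% × −£192B = −£23.04B.
Δexcess reserves = Δreserves − Δrequired = −£343B − (−£23.04B) = -£319.96 billion.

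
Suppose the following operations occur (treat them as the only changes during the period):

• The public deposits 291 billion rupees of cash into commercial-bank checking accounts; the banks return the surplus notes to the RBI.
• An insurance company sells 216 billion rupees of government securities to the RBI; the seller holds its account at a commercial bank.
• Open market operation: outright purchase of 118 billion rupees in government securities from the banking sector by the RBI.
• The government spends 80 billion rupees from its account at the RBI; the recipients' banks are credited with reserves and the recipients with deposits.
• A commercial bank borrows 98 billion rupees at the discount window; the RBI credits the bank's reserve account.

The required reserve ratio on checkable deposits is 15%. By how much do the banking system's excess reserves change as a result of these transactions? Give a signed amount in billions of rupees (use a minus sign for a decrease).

+714.95 billion

Currency deposit 291 billion rupees: reserves +291B, deposits +291B.
Asset purchase (from non-banks) 216 billion rupees: reserves +216B, deposits +216B.
OMO purchase (from banks) 118 billion rupees: reserves +118B, deposits 0.
Government spending 80 billion rupees: reserves +80B, deposits +80B.
Discount-window loan 98 billion rupees: reserves +98B, deposits 0.
Totals: Δreserves = +803B, Δdeposits = +587B.
Δrequired reserves = 15% × +587B = +88.05B.
Δexcess reserves = Δreserves − Δrequired = +803B − (+88.05B) = +714.95 billion.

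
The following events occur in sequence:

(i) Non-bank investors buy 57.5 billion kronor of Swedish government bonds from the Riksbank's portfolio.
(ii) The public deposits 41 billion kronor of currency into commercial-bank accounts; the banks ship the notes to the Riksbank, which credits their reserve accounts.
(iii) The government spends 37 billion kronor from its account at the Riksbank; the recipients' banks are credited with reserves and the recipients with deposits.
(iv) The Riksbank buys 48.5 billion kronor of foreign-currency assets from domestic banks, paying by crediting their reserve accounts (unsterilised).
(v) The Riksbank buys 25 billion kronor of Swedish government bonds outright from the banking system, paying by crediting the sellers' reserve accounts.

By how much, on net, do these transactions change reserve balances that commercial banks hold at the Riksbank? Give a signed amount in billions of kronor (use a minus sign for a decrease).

+94 billion

Asset sale (to non-banks) 57.5 billion kronor: the non-bank buyers' banks settle from reserves → −57.5B.
Currency deposit 41 billion kronor: returned notes are swapped for reserve credit → +41B.
Government spending 37 billion kronor: government payments flow into bank reserve accounts → +37B.
FX purchase 48.5 billion kronor: the Riksbank pays by crediting reserve accounts → +48.5B.
OMO purchase (from banks) 25 billion kronor: the Riksbank pays by crediting reserve accounts → +25B.
Net: −57.5 + 41 + 37 + 48.5 + 25 = +94 billion.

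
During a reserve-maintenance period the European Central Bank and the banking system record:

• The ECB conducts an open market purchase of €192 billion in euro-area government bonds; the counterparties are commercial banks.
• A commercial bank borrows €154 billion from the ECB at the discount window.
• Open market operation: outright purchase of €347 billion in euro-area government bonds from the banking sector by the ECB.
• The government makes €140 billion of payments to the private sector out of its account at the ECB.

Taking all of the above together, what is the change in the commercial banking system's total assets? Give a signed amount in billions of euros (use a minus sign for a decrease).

OMO purchase (from banks) €192 billion: just an asset swap on bank balance sheets → 0.
Discount-window loan €154 billion: bank balance sheets expand → +€154B.
OMO purchase (from banks) €347 billion: just an asset swap on bank balance sheets → 0.
Government spending €140 billion: bank balance sheets expand → +€140B.
Net: 0 + 154 + 0 + 140 = +€294 billion.

+€294 billion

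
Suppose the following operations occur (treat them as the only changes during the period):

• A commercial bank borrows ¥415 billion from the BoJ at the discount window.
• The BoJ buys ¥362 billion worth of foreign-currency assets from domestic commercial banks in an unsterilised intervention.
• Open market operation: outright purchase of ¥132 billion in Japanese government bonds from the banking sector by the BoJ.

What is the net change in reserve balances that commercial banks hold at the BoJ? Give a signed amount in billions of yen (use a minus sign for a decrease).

Discount-window loan ¥415 billion: the loan is credited to the bank's reserve account → +¥415B.
FX purchase ¥362 billion: the BoJ pays by crediting reserve accounts → +¥362B.
OMO purchase (from banks) ¥132 billion: the BoJ pays by crediting reserve accounts → +¥132B.
Net: 415 + 362 + 132 = +¥909 billion.

+¥909 billion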